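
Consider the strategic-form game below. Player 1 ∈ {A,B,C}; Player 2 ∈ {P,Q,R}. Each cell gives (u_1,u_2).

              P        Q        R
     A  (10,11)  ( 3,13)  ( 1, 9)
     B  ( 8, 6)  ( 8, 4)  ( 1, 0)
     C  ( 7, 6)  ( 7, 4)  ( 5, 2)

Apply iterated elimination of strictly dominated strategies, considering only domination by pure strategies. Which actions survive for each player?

IESDS → P1:{A,B} P2:{P,Q}

P2 drop R (P beats it: A:11>9 B:6>0 C:6>2)
P1 drop C (B beats it: P:8>7 Q:8>7)
P1→{A,B} P2→{P,Q}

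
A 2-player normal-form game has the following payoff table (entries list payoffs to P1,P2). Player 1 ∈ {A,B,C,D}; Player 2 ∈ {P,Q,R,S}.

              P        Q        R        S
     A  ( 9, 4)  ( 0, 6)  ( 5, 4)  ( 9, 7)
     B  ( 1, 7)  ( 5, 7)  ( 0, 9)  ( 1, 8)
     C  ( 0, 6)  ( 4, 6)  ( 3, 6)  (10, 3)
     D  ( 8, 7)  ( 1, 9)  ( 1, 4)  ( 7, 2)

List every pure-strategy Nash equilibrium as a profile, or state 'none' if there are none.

PSNE: ∅

(A,P): not NE [P2→S gives 7>4]
(A,Q): not NE [P1→B gives 5>0; P2→S gives 7>6]
(A,R): not NE [P2→S gives 7>4]
(A,S): not NE [P1→C gives 10>9]
(B,P): not NE [P1→A gives 9>1; P2→R gives 9>7]
(B,Q): not NE [P2→R gives 9>7]
(B,R): not NE [P1→A gives 5>0]
(B,S): not NE [P1→C gives 10>1; P2→R gives 9>8]
(C,P): not NE [P1→A gives 9>0]
(C,Q): not NE [P1→B gives 5>4]
(C,R): not NE [P1→A gives 5>3]
(C,S): not NE [P2→R gives 6>3]
(D,P): not NE [P1→A gives 9>8; P2→Q gives 9>7]
(D,Q): not NE [P1→B gives 5>1]
(D,R): not NE [P1→A gives 5>1; P2→Q gives 9>4]
(D,S): not NE [P1→C gives 10>7; P2→Q gives 9>2]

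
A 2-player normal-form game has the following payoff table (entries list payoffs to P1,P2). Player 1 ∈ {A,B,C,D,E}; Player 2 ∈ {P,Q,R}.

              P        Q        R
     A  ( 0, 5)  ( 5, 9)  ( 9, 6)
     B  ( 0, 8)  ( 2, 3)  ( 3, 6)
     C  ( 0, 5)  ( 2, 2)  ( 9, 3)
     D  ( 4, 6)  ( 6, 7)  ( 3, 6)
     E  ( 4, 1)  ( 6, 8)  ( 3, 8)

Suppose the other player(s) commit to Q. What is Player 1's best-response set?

argmax u_1 = {D,E}

u_1(A vs Q) = 5
u_1(B vs Q) = 2
u_1(C vs Q) = 2
u_1(D vs Q) = 6
u_1(E vs Q) = 6
max payoff 6 at {D,E}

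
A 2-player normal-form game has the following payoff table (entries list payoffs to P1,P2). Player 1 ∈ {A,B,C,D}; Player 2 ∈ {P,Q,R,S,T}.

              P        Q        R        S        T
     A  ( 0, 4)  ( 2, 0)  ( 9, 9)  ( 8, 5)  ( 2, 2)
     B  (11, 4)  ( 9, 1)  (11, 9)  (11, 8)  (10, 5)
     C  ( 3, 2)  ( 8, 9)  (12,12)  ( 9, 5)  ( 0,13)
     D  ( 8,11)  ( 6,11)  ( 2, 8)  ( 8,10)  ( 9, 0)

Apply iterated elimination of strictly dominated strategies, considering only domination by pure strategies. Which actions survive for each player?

Remaining: P1:{B,C} P2:{R,T}

P1 drop A (B beats it: P:11>0 Q:9>2 R:11>9 S:11>8 T:10>2)
P1 drop D (B beats it: P:11>8 Q:9>6 R:11>2 S:11>8 T:10>9)
P2 drop P (R beats it: B:9>4 C:12>2)
P2 drop Q (R beats it: B:9>1 C:12>9)
P2 drop S (R beats it: B:9>8 C:12>5)
P1→{B,C} P2→{R,T}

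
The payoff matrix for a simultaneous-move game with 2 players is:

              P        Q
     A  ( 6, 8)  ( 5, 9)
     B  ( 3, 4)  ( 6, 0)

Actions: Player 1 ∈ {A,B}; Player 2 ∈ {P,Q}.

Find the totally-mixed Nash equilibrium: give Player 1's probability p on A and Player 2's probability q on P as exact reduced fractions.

(p,q) = (4/5, 1/4)

P1 indiff ⇒ q·6+(1-q)·5 = q·3+(1-q)·6 ⇒ q(3) = (1-q)(1) ⇒ q = 1/4
P2 indiff ⇒ p·8+(1-p)·4 = p·9+(1-p)·0 ⇒ p(-1) = (1-p)(-4) ⇒ p = 4/5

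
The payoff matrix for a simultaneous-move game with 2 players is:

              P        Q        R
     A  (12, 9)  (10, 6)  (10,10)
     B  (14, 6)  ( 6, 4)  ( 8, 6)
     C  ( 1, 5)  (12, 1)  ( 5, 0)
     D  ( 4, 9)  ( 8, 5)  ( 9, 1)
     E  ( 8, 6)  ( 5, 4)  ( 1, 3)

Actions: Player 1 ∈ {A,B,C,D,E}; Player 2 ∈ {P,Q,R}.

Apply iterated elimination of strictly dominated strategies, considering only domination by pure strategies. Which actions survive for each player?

Remaining: P1:{A,B} P2:{P,R}

P1 drop D (A beats it: P:12>4 Q:10>8 R:10>9)
P1 drop E (A beats it: P:12>8 Q:10>5 R:10>1)
P2 drop Q (P beats it: A:9>6 B:6>4 C:5>1)
P1 drop C (A beats it: P:12>1 R:10>5)
P1→{A,B} P2→{P,R}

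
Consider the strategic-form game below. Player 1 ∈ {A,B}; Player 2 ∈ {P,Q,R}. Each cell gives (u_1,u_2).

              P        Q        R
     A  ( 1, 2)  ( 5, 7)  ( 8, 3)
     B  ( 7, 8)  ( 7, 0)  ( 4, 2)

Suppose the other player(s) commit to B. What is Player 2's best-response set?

BR_2 = {P}

u_2(P vs B) = 8
u_2(Q vs B) = 0
u_2(R vs B) = 2
max payoff 8 at {P}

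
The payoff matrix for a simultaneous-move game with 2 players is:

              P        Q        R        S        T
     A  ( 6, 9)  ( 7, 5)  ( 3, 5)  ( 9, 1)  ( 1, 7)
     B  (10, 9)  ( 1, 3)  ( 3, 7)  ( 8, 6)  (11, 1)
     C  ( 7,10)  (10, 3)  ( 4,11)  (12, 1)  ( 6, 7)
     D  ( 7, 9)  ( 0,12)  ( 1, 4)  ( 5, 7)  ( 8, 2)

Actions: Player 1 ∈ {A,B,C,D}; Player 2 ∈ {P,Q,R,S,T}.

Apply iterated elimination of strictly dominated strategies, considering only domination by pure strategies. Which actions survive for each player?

Survivors P1:{B,C} P2:{P,R}

P1 drop A (C beats it: P:7>6 Q:10>7 R:4>3 S:12>9 T:6>1)
P1 drop D (B beats it: P:10>7 Q:1>0 R:3>1 S:8>5 T:11>8)
P2 drop Q (P beats it: B:9>3 C:10>3)
P2 drop S (P beats it: B:9>6 C:10>1)
P2 drop T (P beats it: B:9>1 C:10>7)
P1→{B,C} P2→{P,R}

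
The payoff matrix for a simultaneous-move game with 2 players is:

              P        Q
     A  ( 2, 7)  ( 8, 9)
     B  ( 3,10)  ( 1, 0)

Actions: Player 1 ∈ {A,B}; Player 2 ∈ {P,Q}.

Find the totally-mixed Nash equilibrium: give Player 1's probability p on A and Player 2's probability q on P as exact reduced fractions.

P1 mixes 5/6 on A; P2 mixes 7/8 on P

P1 indiff ⇒ q·2+(1-q)·8 = q·3+(1-q)·1 ⇒ q(-1) = (1-q)(-7) ⇒ q = 7/8
P2 indiff ⇒ p·7+(1-p)·10 = p·9+(1-p)·0 ⇒ p(-2) = (1-p)(-10) ⇒ p = 5/6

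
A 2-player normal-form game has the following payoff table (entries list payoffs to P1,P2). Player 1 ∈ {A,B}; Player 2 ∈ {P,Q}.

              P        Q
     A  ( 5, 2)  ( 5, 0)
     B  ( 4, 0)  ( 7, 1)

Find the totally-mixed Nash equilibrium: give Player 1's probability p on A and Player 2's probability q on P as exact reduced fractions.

P1 indiff ⇒ q·5+(1-q)·5 = q·4+(1-q)·7 ⇒ q(1) = (1-q)(2) ⇒ q = 2/3
P2 indiff ⇒ p·2+(1-p)·0 = p·0+(1-p)·1 ⇒ p(2) = (1-p)(1) ⇒ p = 1/3

(p,q) = (1/3, 2/3)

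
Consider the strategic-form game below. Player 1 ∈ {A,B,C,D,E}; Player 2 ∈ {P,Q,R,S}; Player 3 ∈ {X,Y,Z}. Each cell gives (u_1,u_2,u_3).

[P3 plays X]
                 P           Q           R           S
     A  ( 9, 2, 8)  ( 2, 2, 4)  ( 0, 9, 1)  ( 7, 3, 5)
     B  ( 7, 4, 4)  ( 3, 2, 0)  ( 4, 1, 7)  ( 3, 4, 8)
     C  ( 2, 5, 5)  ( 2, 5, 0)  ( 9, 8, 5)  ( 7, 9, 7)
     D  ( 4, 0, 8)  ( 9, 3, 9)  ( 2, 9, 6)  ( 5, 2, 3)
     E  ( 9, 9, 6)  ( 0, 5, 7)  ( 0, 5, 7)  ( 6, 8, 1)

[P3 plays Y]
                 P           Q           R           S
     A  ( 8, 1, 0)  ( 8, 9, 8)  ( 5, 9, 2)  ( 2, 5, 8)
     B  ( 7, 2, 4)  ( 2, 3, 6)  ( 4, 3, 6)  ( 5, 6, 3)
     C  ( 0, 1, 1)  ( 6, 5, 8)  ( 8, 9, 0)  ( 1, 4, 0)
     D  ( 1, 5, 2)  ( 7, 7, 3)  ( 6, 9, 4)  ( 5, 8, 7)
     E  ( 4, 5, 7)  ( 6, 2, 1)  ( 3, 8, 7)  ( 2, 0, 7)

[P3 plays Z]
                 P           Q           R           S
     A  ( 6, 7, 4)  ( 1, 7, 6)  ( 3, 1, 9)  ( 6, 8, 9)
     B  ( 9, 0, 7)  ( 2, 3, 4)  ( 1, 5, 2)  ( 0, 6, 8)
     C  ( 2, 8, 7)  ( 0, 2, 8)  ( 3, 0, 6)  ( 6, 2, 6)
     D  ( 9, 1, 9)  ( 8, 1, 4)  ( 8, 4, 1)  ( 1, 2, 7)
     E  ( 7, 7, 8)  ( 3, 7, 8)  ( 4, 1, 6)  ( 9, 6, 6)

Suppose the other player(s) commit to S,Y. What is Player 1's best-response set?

u_1(A vs S,Y) = 2
u_1(B vs S,Y) = 5
u_1(C vs S,Y) = 1
u_1(D vs S,Y) = 5
u_1(E vs S,Y) = 2
max payoff 5 at {B,D}

argmax u_1 = {B,D}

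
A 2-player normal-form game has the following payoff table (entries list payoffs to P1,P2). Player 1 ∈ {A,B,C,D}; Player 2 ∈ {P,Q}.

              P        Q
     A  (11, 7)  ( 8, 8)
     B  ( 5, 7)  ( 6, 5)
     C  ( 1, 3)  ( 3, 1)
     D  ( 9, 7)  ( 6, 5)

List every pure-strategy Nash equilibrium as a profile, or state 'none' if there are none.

(A,P): not NE [P2→Q gives 8>7]
(A,Q): NE
(B,P): not NE [P1→A gives 11>5]
(B,Q): not NE [P1→A gives 8>6; P2→P gives 7>5]
(C,P): not NE [P1→A gives 11>1]
(C,Q): not NE [P1→A gives 8>3; P2→P gives 3>1]
(D,P): not NE [P1→A gives 11>9]
(D,Q): not NE [P1→A gives 8>6; P2→P gives 7>5]

NE set: (A,Q)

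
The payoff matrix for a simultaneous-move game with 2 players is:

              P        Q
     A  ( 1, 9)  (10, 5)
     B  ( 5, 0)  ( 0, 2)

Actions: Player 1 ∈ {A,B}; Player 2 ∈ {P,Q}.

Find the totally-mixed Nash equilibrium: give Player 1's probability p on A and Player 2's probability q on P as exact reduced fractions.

P1 mixes 1/3 on A; P2 mixes 5/7 on P

P1 indiff ⇒ q·1+(1-q)·10 = q·5+(1-q)·0 ⇒ q(-4) = (1-q)(-10) ⇒ q = 5/7
P2 indiff ⇒ p·9+(1-p)·0 = p·5+(1-p)·2 ⇒ p(4) = (1-p)(2) ⇒ p = 1/3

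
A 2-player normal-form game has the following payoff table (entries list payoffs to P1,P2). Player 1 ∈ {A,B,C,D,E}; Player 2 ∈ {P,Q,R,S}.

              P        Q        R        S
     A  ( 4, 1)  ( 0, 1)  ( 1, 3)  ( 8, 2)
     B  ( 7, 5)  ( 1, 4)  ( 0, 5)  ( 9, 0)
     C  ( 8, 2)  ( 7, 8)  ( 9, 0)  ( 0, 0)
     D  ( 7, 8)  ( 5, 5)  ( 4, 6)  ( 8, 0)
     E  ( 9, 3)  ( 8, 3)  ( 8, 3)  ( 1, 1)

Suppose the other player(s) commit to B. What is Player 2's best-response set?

BR_2 = {P,R}

u_2(P vs B) = 5
u_2(Q vs B) = 4
u_2(R vs B) = 5
u_2(S vs B) = 0
max payoff 5 at {P,R}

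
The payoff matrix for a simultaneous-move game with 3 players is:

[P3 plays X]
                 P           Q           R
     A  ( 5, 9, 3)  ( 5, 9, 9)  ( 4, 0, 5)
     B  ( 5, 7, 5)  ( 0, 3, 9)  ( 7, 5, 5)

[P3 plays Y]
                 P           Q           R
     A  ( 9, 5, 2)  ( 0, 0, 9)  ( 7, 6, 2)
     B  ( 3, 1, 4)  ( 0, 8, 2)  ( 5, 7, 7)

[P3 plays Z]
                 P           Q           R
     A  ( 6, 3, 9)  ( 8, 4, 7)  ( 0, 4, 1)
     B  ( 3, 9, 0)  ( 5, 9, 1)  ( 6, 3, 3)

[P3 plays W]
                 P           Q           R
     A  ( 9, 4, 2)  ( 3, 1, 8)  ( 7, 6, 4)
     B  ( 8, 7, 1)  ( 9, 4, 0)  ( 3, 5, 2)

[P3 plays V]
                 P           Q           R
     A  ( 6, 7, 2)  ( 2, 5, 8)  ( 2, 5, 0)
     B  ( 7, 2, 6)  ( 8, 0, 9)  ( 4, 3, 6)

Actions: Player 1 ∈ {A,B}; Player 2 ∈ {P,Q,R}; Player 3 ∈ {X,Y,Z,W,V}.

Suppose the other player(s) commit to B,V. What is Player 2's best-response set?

u_2(P vs B,V) = 2
u_2(Q vs B,V) = 0
u_2(R vs B,V) = 3
max payoff 3 at {R}

argmax u_2 = {R}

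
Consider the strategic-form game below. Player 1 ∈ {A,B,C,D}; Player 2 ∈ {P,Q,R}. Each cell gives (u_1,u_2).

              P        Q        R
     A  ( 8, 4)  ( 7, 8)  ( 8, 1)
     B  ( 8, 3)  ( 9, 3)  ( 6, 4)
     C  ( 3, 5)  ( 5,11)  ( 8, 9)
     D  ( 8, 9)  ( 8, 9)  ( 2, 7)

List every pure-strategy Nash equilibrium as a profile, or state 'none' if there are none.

(A,P): not NE [P2→Q gives 8>4]
(A,Q): not NE [P1→B gives 9>7]
(A,R): not NE [P2→Q gives 8>1]
(B,P): not NE [P2→R gives 4>3]
(B,Q): not NE [P2→R gives 4>3]
(B,R): not NE [P1→C gives 8>6]
(C,P): not NE [P1→D gives 8>3; P2→Q gives 11>5]
(C,Q): not NE [P1→B gives 9>5]
(C,R): not NE [P2→Q gives 11>9]
(D,P): NE
(D,Q): not NE [P1→B gives 9>8]
(D,R): not NE [P1→C gives 8>2; P2→Q gives 9>7]

Nash profiles: (D,P)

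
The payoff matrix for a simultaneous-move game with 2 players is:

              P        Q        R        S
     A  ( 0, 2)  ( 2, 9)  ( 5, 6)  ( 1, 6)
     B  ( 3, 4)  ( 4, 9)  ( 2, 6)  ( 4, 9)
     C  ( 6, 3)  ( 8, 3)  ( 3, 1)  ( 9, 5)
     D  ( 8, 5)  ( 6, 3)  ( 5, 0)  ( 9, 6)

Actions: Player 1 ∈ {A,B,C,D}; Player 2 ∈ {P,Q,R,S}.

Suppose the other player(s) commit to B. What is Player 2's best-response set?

argmax u_2 = {Q,S}

u_2(P vs B) = 4
u_2(Q vs B) = 9
u_2(R vs B) = 6
u_2(S vs B) = 9
max payoff 9 at {Q,S}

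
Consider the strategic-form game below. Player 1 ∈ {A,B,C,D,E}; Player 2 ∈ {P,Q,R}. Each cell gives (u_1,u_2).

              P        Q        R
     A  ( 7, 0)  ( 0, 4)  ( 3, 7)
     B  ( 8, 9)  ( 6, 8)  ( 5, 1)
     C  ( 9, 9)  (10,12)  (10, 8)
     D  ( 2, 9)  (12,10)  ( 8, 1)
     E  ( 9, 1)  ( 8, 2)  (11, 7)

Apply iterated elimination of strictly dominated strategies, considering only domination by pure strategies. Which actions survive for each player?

P1 drop A (B beats it: P:8>7 Q:6>0 R:5>3)
P1 drop B (C beats it: P:9>8 Q:10>6 R:10>5)
P2 drop P (Q beats it: C:12>9 D:10>9 E:2>1)
P1→{C,D,E} P2→{Q,R}

IESDS → P1:{C,D,E} P2:{Q,R}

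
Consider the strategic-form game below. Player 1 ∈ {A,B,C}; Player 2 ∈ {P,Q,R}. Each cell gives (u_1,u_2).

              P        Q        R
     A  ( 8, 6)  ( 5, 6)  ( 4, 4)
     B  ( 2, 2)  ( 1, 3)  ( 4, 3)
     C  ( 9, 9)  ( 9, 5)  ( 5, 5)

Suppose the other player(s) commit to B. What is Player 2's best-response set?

BR_2 = {Q,R}

u_2(P vs B) = 2
u_2(Q vs B) = 3
u_2(R vs B) = 3
max payoff 3 at {Q,R}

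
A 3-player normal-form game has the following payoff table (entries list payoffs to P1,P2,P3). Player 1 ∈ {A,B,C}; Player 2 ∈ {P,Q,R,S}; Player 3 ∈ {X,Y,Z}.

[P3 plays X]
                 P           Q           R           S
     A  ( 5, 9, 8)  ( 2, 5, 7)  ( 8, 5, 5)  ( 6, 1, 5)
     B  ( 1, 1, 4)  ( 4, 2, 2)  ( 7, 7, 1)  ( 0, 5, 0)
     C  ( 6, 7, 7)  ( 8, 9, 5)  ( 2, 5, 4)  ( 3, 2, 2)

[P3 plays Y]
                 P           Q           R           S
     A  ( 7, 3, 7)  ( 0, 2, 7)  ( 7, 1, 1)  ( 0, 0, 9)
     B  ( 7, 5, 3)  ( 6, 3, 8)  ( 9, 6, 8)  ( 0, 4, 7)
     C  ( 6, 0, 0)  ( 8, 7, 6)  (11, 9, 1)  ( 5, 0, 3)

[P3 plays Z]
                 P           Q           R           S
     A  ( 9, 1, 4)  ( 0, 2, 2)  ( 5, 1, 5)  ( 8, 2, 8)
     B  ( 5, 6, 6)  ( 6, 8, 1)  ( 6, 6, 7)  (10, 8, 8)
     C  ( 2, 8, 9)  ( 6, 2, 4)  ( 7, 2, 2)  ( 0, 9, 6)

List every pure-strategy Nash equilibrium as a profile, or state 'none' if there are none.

(A,P,X): not NE [P1→C gives 6>5]
(A,P,Y): not NE [P3→X gives 8>7]
(A,P,Z): not NE [P2→S gives 2>1; P3→X gives 8>4]
(A,Q,X): not NE [P1→C gives 8>2; P2→P gives 9>5]
(A,Q,Y): not NE [P1→C gives 8>0; P2→P gives 3>2]
(A,Q,Z): not NE [P1→C gives 6>0; P3→Y gives 7>2]
(A,R,X): not NE [P2→P gives 9>5]
(A,R,Y): not NE [P1→C gives 11>7; P2→P gives 3>1; P3→Z gives 5>1]
(A,R,Z): not NE [P1→C gives 7>5; P2→S gives 2>1]
(A,S,X): not NE [P2→P gives 9>1; P3→Y gives 9>5]
(A,S,Y): not NE [P1→C gives 5>0; P2→P gives 3>0]
(A,S,Z): not NE [P1→B gives 10>8; P3→Y gives 9>8]
(B,P,X): not NE [P1→C gives 6>1; P2→R gives 7>1; P3→Z gives 6>4]
(B,P,Y): not NE [P2→R gives 6>5; P3→Z gives 6>3]
(B,P,Z): not NE [P1→A gives 9>5; P2→S gives 8>6]
(B,Q,X): not NE [P1→C gives 8>4; P2→R gives 7>2; P3→Y gives 8>2]
(B,Q,Y): not NE [P1→C gives 8>6; P2→R gives 6>3]
(B,Q,Z): not NE [P3→Y gives 8>1]
(B,R,X): not NE [P1→A gives 8>7; P3→Y gives 8>1]
(B,R,Y): not NE [P1→C gives 11>9]
(B,R,Z): not NE [P1→C gives 7>6; P2→S gives 8>6; P3→Y gives 8>7]
(B,S,X): not NE [P1→A gives 6>0; P2→R gives 7>5; P3→Z gives 8>0]
(B,S,Y): not NE [P1→C gives 5>0; P2→R gives 6>4; P3→Z gives 8>7]
(B,S,Z): NE
(C,P,X): not NE [P2→Q gives 9>7; P3→Z gives 9>7]
(C,P,Y): not NE [P1→B gives 7>6; P2→R gives 9>0; P3→Z gives 9>0]
(C,P,Z): not NE [P1→A gives 9>2; P2→S gives 9>8]
(C,Q,X): not NE [P3→Y gives 6>5]
(C,Q,Y): not NE [P2→R gives 9>7]
(C,Q,Z): not NE [P2→S gives 9>2; P3→Y gives 6>4]
(C,R,X): not NE [P1→A gives 8>2; P2→Q gives 9>5]
(C,R,Y): not NE [P3→X gives 4>1]
(C,R,Z): not NE [P2→S gives 9>2; P3→X gives 4>2]
(C,S,X): not NE [P1→A gives 6>3; P2→Q gives 9>2; P3→Z gives 6>2]
(C,S,Y): not NE [P2→R gives 9>0; P3→Z gives 6>3]
(C,S,Z): not NE [P1→B gives 10>0]

NE set: (B,S,Z)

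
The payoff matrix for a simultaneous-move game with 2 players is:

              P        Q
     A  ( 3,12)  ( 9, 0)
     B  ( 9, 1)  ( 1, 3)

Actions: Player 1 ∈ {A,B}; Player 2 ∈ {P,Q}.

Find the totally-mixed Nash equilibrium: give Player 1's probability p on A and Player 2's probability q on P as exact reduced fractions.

(p,q) = (1/7, 4/7)

P1 indiff ⇒ q·3+(1-q)·9 = q·9+(1-q)·1 ⇒ q(-6) = (1-q)(-8) ⇒ q = 4/7
P2 indiff ⇒ p·12+(1-p)·1 = p·0+(1-p)·3 ⇒ p(12) = (1-p)(2) ⇒ p = 1/7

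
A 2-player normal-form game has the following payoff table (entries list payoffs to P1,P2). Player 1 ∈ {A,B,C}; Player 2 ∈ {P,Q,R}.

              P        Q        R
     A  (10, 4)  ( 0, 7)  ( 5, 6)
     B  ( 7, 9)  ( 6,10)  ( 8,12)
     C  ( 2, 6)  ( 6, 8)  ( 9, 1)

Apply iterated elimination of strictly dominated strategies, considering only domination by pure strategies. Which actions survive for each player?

P2 drop P (Q beats it: A:7>4 B:10>9 C:8>6)
P1 drop A (B beats it: Q:6>0 R:8>5)
P1→{B,C} P2→{Q,R}

Remaining: P1:{B,C} P2:{Q,R}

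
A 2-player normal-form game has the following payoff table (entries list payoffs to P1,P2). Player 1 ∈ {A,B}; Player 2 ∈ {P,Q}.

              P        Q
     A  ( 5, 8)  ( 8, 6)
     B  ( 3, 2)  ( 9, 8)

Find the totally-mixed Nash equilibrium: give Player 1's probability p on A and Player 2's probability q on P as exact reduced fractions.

(p,q) = (3/4, 1/3)

P1 indiff ⇒ q·5+(1-q)·8 = q·3+(1-q)·9 ⇒ q(2) = (1-q)(1) ⇒ q = 1/3
P2 indiff ⇒ p·8+(1-p)·2 = p·6+(1-p)·8 ⇒ p(2) = (1-p)(6) ⇒ p = 3/4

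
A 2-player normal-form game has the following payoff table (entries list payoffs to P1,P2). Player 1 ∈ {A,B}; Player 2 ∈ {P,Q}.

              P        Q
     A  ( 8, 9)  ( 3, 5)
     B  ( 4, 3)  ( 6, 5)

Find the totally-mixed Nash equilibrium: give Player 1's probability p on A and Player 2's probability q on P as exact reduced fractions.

P1 mixes 1/3 on A; P2 mixes 3/7 on P

P1 indiff ⇒ q·8+(1-q)·3 = q·4+(1-q)·6 ⇒ q(4) = (1-q)(3) ⇒ q = 3/7
P2 indiff ⇒ p·9+(1-p)·3 = p·5+(1-p)·5 ⇒ p(4) = (1-p)(2) ⇒ p = 1/3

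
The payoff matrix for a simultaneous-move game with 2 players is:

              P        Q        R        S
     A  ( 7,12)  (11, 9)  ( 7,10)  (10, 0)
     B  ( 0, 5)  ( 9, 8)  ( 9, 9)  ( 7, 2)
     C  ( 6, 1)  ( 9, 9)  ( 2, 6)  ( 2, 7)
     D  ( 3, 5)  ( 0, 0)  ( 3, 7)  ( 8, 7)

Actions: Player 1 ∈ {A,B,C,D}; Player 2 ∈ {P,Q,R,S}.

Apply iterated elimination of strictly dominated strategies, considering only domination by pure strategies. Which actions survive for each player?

IESDS → P1:{A,B} P2:{P,R}

P1 drop C (A beats it: P:7>6 Q:11>9 R:7>2 S:10>2)
P1 drop D (A beats it: P:7>3 Q:11>0 R:7>3 S:10>8)
P2 drop Q (R beats it: A:10>9 B:9>8)
P2 drop S (P beats it: A:12>0 B:5>2)
P1→{A,B} P2→{P,R}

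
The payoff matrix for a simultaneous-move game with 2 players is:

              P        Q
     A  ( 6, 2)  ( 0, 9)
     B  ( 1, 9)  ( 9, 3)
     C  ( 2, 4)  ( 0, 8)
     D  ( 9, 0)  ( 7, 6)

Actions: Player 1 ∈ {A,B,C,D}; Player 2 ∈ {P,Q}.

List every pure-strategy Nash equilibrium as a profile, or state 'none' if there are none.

Equilibria: none

(A,P): not NE [P1→D gives 9>6; P2→Q gives 9>2]
(A,Q): not NE [P1→B gives 9>0]
(B,P): not NE [P1→D gives 9>1]
(B,Q): not NE [P2→P gives 9>3]
(C,P): not NE [P1→D gives 9>2; P2→Q gives 8>4]
(C,Q): not NE [P1→B gives 9>0]
(D,P): not NE [P2→Q gives 6>0]
(D,Q): not NE [P1→B gives 9>7]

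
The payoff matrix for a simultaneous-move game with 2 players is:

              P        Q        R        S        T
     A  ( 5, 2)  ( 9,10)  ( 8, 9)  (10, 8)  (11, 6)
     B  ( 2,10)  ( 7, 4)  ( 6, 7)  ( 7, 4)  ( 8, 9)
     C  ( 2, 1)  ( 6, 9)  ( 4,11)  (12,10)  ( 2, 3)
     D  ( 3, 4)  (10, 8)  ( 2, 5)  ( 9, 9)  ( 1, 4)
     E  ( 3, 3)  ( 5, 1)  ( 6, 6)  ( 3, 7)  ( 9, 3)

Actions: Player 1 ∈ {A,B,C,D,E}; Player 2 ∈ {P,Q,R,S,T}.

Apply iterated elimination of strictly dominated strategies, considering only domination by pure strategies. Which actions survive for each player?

IESDS → P1:{A,C,D} P2:{Q,R,S}

P1 drop B (A beats it: P:5>2 Q:9>7 R:8>6 S:10>7 T:11>8)
P1 drop E (A beats it: P:5>3 Q:9>5 R:8>6 S:10>3 T:11>9)
P2 drop P (Q beats it: A:10>2 C:9>1 D:8>4)
P2 drop T (Q beats it: A:10>6 C:9>3 D:8>4)
P1→{A,C,D} P2→{Q,R,S}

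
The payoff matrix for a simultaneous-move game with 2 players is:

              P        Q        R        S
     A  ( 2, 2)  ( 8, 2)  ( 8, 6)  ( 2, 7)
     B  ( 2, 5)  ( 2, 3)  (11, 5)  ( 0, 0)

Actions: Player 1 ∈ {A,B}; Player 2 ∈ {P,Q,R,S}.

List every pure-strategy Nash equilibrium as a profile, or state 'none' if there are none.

(A,P): not NE [P2→S gives 7>2]
(A,Q): not NE [P2→S gives 7>2]
(A,R): not NE [P1→B gives 11>8; P2→S gives 7>6]
(A,S): NE
(B,P): NE
(B,Q): not NE [P1→A gives 8>2; P2→R gives 5>3]
(B,R): NE
(B,S): not NE [P1→A gives 2>0; P2→R gives 5>0]

Nash profiles: (A,S), (B,P), (B,R)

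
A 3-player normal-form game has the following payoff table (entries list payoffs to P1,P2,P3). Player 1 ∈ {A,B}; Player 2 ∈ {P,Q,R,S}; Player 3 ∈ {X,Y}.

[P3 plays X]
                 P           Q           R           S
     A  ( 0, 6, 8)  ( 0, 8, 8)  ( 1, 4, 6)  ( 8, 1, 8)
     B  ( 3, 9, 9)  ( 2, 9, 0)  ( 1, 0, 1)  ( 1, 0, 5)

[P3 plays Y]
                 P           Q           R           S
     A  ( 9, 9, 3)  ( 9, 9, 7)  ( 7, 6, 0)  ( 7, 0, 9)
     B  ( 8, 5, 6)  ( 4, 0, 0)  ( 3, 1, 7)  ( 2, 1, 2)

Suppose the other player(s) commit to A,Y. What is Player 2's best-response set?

argmax u_2 = {P,Q}

u_2(P vs A,Y) = 9
u_2(Q vs A,Y) = 9
u_2(R vs A,Y) = 6
u_2(S vs A,Y) = 0
max payoff 9 at {P,Q}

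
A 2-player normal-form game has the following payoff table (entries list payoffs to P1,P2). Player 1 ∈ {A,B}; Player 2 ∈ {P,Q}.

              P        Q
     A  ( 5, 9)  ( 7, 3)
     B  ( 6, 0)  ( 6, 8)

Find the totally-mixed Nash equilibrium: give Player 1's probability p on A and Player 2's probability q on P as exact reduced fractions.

P1 mixes 4/7 on A; P2 mixes 1/2 on P

P1 indiff ⇒ q·5+(1-q)·7 = q·6+(1-q)·6 ⇒ q(-1) = (1-q)(-1) ⇒ q = 1/2
P2 indiff ⇒ p·9+(1-p)·0 = p·3+(1-p)·8 ⇒ p(6) = (1-p)(8) ⇒ p = 4/7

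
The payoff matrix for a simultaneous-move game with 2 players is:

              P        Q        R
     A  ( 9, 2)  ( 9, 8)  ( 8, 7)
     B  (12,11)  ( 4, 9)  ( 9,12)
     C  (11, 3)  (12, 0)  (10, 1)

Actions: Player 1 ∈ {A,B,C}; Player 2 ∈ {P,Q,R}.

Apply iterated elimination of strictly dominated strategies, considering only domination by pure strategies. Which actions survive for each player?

Survivors P1:{B,C} P2:{P,R}

P1 drop A (C beats it: P:11>9 Q:12>9 R:10>8)
P2 drop Q (P beats it: B:11>9 C:3>0)
P1→{B,C} P2→{P,R}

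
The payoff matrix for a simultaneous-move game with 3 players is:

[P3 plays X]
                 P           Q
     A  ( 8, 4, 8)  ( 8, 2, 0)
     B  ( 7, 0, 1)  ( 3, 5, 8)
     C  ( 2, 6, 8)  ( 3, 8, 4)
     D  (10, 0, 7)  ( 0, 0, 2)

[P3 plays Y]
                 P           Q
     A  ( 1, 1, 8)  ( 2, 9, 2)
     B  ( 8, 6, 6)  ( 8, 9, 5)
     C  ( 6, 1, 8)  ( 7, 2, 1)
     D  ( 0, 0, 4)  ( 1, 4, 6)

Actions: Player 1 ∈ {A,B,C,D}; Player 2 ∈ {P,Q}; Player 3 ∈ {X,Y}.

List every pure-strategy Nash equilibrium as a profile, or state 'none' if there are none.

NE set: (D,P,X)

(A,P,X): not NE [P1→D gives 10>8]
(A,P,Y): not NE [P1→B gives 8>1; P2→Q gives 9>1]
(A,Q,X): not NE [P2→P gives 4>2; P3→Y gives 2>0]
(A,Q,Y): not NE [P1→B gives 8>2]
(B,P,X): not NE [P1→D gives 10>7; P2→Q gives 5>0; P3→Y gives 6>1]
(B,P,Y): not NE [P2→Q gives 9>6]
(B,Q,X): not NE [P1→A gives 8>3]
(B,Q,Y): not NE [P3→X gives 8>5]
(C,P,X): not NE [P1→D gives 10>2; P2→Q gives 8>6]
(C,P,Y): not NE [P1→B gives 8>6; P2→Q gives 2>1]
(C,Q,X): not NE [P1→A gives 8>3]
(C,Q,Y): not NE [P1→B gives 8>7; P3→X gives 4>1]
(D,P,X): NE
(D,P,Y): not NE [P1→B gives 8>0; P2→Q gives 4>0; P3→X gives 7>4]
(D,Q,X): not NE [P1→A gives 8>0; P3→Y gives 6>2]
(D,Q,Y): not NE [P1→B gives 8>1]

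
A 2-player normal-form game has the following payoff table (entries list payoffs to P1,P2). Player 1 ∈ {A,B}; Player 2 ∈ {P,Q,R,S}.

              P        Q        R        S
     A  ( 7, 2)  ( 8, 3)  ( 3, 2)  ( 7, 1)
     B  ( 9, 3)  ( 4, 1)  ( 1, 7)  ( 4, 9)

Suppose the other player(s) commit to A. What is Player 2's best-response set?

u_2(P vs A) = 2
u_2(Q vs A) = 3
u_2(R vs A) = 2
u_2(S vs A) = 1
max payoff 3 at {Q}

argmax u_2 = {Q}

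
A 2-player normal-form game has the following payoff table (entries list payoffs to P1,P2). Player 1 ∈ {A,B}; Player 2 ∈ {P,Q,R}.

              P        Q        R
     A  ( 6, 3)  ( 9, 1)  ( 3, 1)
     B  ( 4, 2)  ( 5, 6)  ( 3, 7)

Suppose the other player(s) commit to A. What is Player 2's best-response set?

argmax u_2 = {P}

u_2(P vs A) = 3
u_2(Q vs A) = 1
u_2(R vs A) = 1
max payoff 3 at {P}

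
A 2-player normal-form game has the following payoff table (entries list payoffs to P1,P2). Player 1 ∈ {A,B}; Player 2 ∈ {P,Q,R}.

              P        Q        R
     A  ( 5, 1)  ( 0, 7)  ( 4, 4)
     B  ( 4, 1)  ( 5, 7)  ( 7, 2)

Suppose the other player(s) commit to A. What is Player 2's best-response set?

BR_2 = {Q}

u_2(P vs A) = 1
u_2(Q vs A) = 7
u_2(R vs A) = 4
max payoff 7 at {Q}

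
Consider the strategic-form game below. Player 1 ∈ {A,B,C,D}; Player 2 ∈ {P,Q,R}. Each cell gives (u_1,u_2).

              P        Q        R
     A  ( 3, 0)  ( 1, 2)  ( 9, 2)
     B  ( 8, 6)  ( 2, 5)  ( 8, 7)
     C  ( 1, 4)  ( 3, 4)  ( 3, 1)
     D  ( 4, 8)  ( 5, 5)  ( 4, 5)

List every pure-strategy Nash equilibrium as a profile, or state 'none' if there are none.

(A,P): not NE [P1→B gives 8>3; P2→R gives 2>0]
(A,Q): not NE [P1→D gives 5>1]
(A,R): NE
(B,P): not NE [P2→R gives 7>6]
(B,Q): not NE [P1→D gives 5>2; P2→R gives 7>5]
(B,R): not NE [P1→A gives 9>8]
(C,P): not NE [P1→B gives 8>1]
(C,Q): not NE [P1→D gives 5>3]
(C,R): not NE [P1→A gives 9>3; P2→Q gives 4>1]
(D,P): not NE [P1→B gives 8>4]
(D,Q): not NE [P2→P gives 8>5]
(D,R): not NE [P1→A gives 9>4; P2→P gives 8>5]

Nash profiles: (A,R)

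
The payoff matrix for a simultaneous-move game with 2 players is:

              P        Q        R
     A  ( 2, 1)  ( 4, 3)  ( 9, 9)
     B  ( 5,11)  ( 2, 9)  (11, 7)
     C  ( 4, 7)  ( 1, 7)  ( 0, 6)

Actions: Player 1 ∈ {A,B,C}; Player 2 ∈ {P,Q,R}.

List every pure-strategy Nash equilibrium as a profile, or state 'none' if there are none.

(A,P): not NE [P1→B gives 5>2; P2→R gives 9>1]
(A,Q): not NE [P2→R gives 9>3]
(A,R): not NE [P1→B gives 11>9]
(B,P): NE
(B,Q): not NE [P1→A gives 4>2; P2→P gives 11>9]
(B,R): not NE [P2→P gives 11>7]
(C,P): not NE [P1→B gives 5>4]
(C,Q): not NE [P1→A gives 4>1]
(C,R): not NE [P1→B gives 11>0; P2→Q gives 7>6]

NE set: (B,P)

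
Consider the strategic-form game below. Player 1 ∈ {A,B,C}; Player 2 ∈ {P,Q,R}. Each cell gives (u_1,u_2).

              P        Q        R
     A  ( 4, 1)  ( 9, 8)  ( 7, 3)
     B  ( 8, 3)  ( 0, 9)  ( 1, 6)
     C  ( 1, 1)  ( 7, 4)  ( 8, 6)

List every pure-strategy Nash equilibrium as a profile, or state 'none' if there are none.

NE set: (A,Q), (C,R)

(A,P): not NE [P1→B gives 8>4; P2→Q gives 8>1]
(A,Q): NE
(A,R): not NE [P1→C gives 8>7; P2→Q gives 8>3]
(B,P): not NE [P2→Q gives 9>3]
(B,Q): not NE [P1→A gives 9>0]
(B,R): not NE [P1→C gives 8>1; P2→Q gives 9>6]
(C,P): not NE [P1→B gives 8>1; P2→R gives 6>1]
(C,Q): not NE [P1→A gives 9>7; P2→R gives 6>4]
(C,R): NE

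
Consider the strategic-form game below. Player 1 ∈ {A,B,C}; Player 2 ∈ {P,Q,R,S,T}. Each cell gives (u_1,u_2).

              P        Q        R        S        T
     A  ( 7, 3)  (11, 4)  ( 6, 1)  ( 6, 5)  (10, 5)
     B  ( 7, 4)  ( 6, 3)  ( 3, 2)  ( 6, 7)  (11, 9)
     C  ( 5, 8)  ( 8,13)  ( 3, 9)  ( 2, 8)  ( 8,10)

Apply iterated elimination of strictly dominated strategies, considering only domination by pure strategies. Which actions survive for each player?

Remaining: P1:{A,B} P2:{S,T}

P1 drop C (A beats it: P:7>5 Q:11>8 R:6>3 S:6>2 T:10>8)
P2 drop P (S beats it: A:5>3 B:7>4)
P2 drop Q (S beats it: A:5>4 B:7>3)
P2 drop R (S beats it: A:5>1 B:7>2)
P1→{A,B} P2→{S,T}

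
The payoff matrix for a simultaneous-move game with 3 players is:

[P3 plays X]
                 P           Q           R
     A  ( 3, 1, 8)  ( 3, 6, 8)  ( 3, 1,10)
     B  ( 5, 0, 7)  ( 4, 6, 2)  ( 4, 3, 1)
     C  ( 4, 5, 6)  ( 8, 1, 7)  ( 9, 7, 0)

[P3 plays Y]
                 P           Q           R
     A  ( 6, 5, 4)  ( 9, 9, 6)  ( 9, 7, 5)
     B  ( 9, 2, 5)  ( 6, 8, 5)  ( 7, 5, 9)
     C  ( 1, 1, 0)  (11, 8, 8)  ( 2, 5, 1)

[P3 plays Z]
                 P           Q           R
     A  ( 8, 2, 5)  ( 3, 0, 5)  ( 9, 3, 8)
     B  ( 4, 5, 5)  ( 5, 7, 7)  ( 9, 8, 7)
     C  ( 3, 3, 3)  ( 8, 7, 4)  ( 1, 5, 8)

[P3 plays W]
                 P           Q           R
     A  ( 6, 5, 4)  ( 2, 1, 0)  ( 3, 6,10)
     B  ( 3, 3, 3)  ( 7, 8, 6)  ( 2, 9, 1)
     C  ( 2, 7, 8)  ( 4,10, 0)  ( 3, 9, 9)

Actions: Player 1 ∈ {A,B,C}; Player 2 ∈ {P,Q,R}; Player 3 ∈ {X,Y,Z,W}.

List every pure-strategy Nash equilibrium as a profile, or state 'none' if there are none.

Nash profiles: (A,R,W), (C,Q,Y)

(A,P,X): not NE [P1→B gives 5>3; P2→Q gives 6>1]
(A,P,Y): not NE [P1→B gives 9>6; P2→Q gives 9>5; P3→X gives 8>4]
(A,P,Z): not NE [P2→R gives 3>2; P3→X gives 8>5]
(A,P,W): not NE [P2→R gives 6>5; P3→X gives 8>4]
(A,Q,X): not NE [P1→C gives 8>3]
(A,Q,Y): not NE [P1→C gives 11>9; P3→X gives 8>6]
(A,Q,Z): not NE [P1→C gives 8>3; P2→R gives 3>0; P3→X gives 8>5]
(A,Q,W): not NE [P1→B gives 7>2; P2→R gives 6>1; P3→X gives 8>0]
(A,R,X): not NE [P1→C gives 9>3; P2→Q gives 6>1]
(A,R,Y): not NE [P2→Q gives 9>7; P3→W gives 10>5]
(A,R,Z): not NE [P3→W gives 10>8]
(A,R,W): NE
(B,P,X): not NE [P2→Q gives 6>0]
(B,P,Y): not NE [P2→Q gives 8>2; P3→X gives 7>5]
(B,P,Z): not NE [P1→A gives 8>4; P2→R gives 8>5; P3→X gives 7>5]
(B,P,W): not NE [P1→A gives 6>3; P2→R gives 9>3; P3→X gives 7>3]
(B,Q,X): not NE [P1→C gives 8>4; P3→Z gives 7>2]
(B,Q,Y): not NE [P1→C gives 11>6; P3→Z gives 7>5]
(B,Q,Z): not NE [P1→C gives 8>5; P2→R gives 8>7]
(B,Q,W): not NE [P2→R gives 9>8; P3→Z gives 7>6]
(B,R,X): not NE [P1→C gives 9>4; P2→Q gives 6>3; P3→Y gives 9>1]
(B,R,Y): not NE [P1→A gives 9>7; P2→Q gives 8>5]
(B,R,Z): not NE [P3→Y gives 9>7]
(B,R,W): not NE [P1→C gives 3>2; P3→Y gives 9>1]
(C,P,X): not NE [P1→B gives 5>4; P2→R gives 7>5; P3→W gives 8>6]
(C,P,Y): not NE [P1→B gives 9>1; P2→Q gives 8>1; P3→W gives 8>0]
(C,P,Z): not NE [P1→A gives 8>3; P2→Q gives 7>3; P3→W gives 8>3]
(C,P,W): not NE [P1→A gives 6>2; P2→Q gives 10>7]
(C,Q,X): not NE [P2→R gives 7>1; P3→Y gives 8>7]
(C,Q,Y): NE
(C,Q,Z): not NE [P3→Y gives 8>4]
(C,Q,W): not NE [P1→B gives 7>4; P3→Y gives 8>0]
(C,R,X): not NE [P3→W gives 9>0]
(C,R,Y): not NE [P1→A gives 9>2; P2→Q gives 8>5; P3→W gives 9>1]
(C,R,Z): not NE [P1→B gives 9>1; P2→Q gives 7>5; P3→W gives 9>8]
(C,R,W): not NE [P2→Q gives 10>9]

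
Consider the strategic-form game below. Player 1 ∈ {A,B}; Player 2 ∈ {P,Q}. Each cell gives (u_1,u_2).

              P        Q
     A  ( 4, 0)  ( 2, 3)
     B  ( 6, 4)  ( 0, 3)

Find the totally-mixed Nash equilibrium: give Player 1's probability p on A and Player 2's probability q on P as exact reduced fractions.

P1 indiff ⇒ q·4+(1-q)·2 = q·6+(1-q)·0 ⇒ q(-2) = (1-q)(-2) ⇒ q = 1/2
P2 indiff ⇒ p·0+(1-p)·4 = p·3+(1-p)·3 ⇒ p(-3) = (1-p)(-1) ⇒ p = 1/4

P1 mixes 1/4 on A; P2 mixes 1/2 on P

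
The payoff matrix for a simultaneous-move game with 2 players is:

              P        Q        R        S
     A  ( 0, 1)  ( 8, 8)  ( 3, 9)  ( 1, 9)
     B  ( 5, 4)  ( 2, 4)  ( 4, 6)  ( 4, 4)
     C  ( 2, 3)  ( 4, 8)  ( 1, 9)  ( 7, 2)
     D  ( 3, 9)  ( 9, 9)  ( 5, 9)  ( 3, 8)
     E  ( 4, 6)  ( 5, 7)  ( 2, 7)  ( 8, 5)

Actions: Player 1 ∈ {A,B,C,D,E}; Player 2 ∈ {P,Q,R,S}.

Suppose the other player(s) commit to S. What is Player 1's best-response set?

argmax u_1 = {E}

u_1(A vs S) = 1
u_1(B vs S) = 4
u_1(C vs S) = 7
u_1(D vs S) = 3
u_1(E vs S) = 8
max payoff 8 at {E}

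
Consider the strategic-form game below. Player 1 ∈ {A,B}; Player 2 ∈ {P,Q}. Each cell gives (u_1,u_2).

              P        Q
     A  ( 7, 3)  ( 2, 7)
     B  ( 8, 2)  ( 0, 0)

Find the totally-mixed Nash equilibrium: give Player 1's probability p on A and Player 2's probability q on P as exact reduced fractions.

(p,q) = (1/3, 2/3)

P1 indiff ⇒ q·7+(1-q)·2 = q·8+(1-q)·0 ⇒ q(-1) = (1-q)(-2) ⇒ q = 2/3
P2 indiff ⇒ p·3+(1-p)·2 = p·7+(1-p)·0 ⇒ p(-4) = (1-p)(-2) ⇒ p = 1/3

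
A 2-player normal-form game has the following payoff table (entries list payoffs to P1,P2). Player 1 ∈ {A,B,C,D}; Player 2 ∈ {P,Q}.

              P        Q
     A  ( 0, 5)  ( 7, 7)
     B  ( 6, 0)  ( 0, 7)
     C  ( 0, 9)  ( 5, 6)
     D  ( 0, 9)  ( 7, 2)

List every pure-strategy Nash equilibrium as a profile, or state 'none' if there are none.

PSNE = {(A,Q)}

(A,P): not NE [P1→B gives 6>0; P2→Q gives 7>5]
(A,Q): NE
(B,P): not NE [P2→Q gives 7>0]
(B,Q): not NE [P1→D gives 7>0]
(C,P): not NE [P1→B gives 6>0]
(C,Q): not NE [P1→D gives 7>5; P2→P gives 9>6]
(D,P): not NE [P1→B gives 6>0]
(D,Q): not NE [P2→P gives 9>2]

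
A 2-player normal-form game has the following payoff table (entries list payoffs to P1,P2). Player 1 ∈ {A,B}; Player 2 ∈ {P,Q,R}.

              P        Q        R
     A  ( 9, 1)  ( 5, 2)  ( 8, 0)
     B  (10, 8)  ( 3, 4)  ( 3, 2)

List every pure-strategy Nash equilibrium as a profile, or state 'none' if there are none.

PSNE = {(A,Q), (B,P)}

(A,P): not NE [P1→B gives 10>9; P2→Q gives 2>1]
(A,Q): NE
(A,R): not NE [P2→Q gives 2>0]
(B,P): NE
(B,Q): not NE [P1→A gives 5>3; P2→P gives 8>4]
(B,R): not NE [P1→A gives 8>3; P2→P gives 8>2]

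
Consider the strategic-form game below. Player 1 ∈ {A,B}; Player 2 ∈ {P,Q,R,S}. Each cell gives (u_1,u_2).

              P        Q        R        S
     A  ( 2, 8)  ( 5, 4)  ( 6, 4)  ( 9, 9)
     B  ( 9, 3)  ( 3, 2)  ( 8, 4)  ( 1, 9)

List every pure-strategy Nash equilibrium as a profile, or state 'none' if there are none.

(A,P): not NE [P1→B gives 9>2; P2→S gives 9>8]
(A,Q): not NE [P2→S gives 9>4]
(A,R): not NE [P1→B gives 8>6; P2→S gives 9>4]
(A,S): NE
(B,P): not NE [P2→S gives 9>3]
(B,Q): not NE [P1→A gives 5>3; P2→S gives 9>2]
(B,R): not NE [P2→S gives 9>4]
(B,S): not NE [P1→A gives 9>1]

NE set: (A,S)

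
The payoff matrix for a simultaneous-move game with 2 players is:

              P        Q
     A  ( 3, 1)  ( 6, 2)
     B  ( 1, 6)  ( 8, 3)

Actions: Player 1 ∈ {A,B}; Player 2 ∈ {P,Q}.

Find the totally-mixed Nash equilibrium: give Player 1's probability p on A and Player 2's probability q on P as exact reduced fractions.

p=3/4, q=1/2

P1 indiff ⇒ q·3+(1-q)·6 = q·1+(1-q)·8 ⇒ q(2) = (1-q)(2) ⇒ q = 1/2
P2 indiff ⇒ p·1+(1-p)·6 = p·2+(1-p)·3 ⇒ p(-1) = (1-p)(-3) ⇒ p = 3/4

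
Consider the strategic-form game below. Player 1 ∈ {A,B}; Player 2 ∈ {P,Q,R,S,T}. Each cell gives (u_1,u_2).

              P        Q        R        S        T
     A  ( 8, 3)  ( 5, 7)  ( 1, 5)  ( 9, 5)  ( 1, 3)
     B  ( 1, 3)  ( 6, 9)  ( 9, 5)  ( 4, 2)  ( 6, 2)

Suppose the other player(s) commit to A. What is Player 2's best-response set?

BR_2 = {Q}

u_2(P vs A) = 3
u_2(Q vs A) = 7
u_2(R vs A) = 5
u_2(S vs A) = 5
u_2(T vs A) = 3
max payoff 7 at {Q}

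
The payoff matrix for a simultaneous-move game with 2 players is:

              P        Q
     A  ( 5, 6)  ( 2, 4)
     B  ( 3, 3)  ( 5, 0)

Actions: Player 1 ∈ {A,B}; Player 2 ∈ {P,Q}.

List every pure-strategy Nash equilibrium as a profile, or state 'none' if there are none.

(A,P): NE
(A,Q): not NE [P1→B gives 5>2; P2→P gives 6>4]
(B,P): not NE [P1→A gives 5>3]
(B,Q): not NE [P2→P gives 3>0]

Nash profiles: (A,P)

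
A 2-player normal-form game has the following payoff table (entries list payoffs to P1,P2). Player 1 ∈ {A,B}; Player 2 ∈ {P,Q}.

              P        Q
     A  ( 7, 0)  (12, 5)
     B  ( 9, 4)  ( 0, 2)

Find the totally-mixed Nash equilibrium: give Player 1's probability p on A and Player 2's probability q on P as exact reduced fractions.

P1 indiff ⇒ q·7+(1-q)·12 = q·9+(1-q)·0 ⇒ q(-2) = (1-q)(-12) ⇒ q = 6/7
P2 indiff ⇒ p·0+(1-p)·4 = p·5+(1-p)·2 ⇒ p(-5) = (1-p)(-2) ⇒ p = 2/7

P1 mixes 2/7 on A; P2 mixes 6/7 on P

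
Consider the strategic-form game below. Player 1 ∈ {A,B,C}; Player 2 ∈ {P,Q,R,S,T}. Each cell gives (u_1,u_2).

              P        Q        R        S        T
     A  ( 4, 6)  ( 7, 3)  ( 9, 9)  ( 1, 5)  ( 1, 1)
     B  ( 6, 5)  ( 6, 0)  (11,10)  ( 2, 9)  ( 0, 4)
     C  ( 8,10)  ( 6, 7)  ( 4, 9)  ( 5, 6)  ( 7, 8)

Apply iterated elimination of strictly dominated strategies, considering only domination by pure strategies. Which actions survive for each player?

IESDS → P1:{B,C} P2:{P,R}

P2 drop Q (P beats it: A:6>3 B:5>0 C:10>7)
P2 drop S (R beats it: A:9>5 B:10>9 C:9>6)
P2 drop T (P beats it: A:6>1 B:5>4 C:10>8)
P1 drop A (B beats it: P:6>4 R:11>9)
P1→{B,C} P2→{P,R}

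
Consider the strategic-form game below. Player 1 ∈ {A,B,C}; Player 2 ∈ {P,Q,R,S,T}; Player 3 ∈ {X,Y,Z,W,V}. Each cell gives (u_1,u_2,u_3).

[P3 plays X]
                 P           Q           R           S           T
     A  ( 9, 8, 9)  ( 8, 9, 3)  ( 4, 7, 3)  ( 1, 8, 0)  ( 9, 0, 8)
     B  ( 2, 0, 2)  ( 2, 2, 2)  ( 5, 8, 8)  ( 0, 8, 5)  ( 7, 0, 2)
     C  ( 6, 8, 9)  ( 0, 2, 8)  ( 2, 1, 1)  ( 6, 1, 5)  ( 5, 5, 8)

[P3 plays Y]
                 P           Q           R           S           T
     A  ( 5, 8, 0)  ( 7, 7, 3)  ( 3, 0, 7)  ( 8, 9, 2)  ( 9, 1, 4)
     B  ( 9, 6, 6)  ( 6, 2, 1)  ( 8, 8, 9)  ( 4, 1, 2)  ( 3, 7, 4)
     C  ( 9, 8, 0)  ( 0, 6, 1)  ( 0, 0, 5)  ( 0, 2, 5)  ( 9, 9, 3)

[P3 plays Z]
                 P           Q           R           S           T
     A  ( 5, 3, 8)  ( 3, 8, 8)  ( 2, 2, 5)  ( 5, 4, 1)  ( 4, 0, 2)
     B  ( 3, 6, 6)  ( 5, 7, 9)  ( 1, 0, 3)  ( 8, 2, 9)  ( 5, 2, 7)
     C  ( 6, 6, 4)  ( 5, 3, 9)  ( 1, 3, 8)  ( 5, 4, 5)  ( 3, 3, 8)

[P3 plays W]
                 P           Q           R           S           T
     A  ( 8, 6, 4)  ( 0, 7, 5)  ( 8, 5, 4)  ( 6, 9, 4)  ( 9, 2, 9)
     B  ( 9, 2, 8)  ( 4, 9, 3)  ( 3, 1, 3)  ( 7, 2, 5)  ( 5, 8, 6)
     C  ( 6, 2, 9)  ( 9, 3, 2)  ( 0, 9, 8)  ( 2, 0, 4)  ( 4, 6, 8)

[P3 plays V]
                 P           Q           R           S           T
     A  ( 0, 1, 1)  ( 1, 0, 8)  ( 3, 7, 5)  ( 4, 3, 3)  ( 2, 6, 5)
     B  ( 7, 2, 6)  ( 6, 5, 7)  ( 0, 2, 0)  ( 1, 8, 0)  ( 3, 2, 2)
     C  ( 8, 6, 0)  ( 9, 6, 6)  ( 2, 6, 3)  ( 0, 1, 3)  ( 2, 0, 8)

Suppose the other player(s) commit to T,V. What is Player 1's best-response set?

u_1(A vs T,V) = 2
u_1(B vs T,V) = 3
u_1(C vs T,V) = 2
max payoff 3 at {B}

BR_1 = {B}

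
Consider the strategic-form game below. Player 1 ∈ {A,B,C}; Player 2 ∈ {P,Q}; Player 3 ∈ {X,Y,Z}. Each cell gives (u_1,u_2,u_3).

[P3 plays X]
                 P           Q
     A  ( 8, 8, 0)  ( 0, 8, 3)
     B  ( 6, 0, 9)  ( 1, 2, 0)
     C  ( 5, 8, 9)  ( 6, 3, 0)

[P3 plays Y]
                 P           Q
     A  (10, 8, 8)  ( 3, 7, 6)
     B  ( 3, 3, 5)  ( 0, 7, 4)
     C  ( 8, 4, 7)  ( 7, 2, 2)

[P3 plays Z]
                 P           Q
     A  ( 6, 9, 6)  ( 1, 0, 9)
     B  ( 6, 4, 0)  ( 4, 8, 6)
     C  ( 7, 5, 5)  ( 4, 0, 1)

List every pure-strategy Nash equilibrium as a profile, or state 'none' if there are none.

(A,P,X): not NE [P3→Y gives 8>0]
(A,P,Y): NE
(A,P,Z): not NE [P1→C gives 7>6; P3→Y gives 8>6]
(A,Q,X): not NE [P1→C gives 6>0; P3→Z gives 9>3]
(A,Q,Y): not NE [P1→C gives 7>3; P2→P gives 8>7; P3→Z gives 9>6]
(A,Q,Z): not NE [P1→C gives 4>1; P2→P gives 9>0]
(B,P,X): not NE [P1→A gives 8>6; P2→Q gives 2>0]
(B,P,Y): not NE [P1→A gives 10>3; P2→Q gives 7>3; P3→X gives 9>5]
(B,P,Z): not NE [P1→C gives 7>6; P2→Q gives 8>4; P3→X gives 9>0]
(B,Q,X): not NE [P1→C gives 6>1; P3→Z gives 6>0]
(B,Q,Y): not NE [P1→C gives 7>0; P3→Z gives 6>4]
(B,Q,Z): NE
(C,P,X): not NE [P1→A gives 8>5]
(C,P,Y): not NE [P1→A gives 10>8; P3→X gives 9>7]
(C,P,Z): not NE [P3→X gives 9>5]
(C,Q,X): not NE [P2→P gives 8>3; P3→Y gives 2>0]
(C,Q,Y): not NE [P2→P gives 4>2]
(C,Q,Z): not NE [P2→P gives 5>0; P3→Y gives 2>1]

NE set: (A,P,Y), (B,Q,Z)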